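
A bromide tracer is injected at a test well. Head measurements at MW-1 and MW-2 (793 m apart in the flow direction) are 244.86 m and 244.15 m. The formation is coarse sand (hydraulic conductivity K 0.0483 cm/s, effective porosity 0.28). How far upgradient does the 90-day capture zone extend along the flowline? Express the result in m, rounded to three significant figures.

12.0 m

Hydraulic gradient i = (244.86 − 244.15) / 793 = 0.71 / 793 = 8.953e-4
K = 0.0483 cm/s × 864 = 41.73 m/d
Darcy flux q = K·i = 41.73 × 8.953e-4 = 0.03736 m/d
v = Ki/n = 41.73·8.953e-4/0.28 = 0.1334 m/d
L = v × T = 0.1334 × 90 = 12.01 m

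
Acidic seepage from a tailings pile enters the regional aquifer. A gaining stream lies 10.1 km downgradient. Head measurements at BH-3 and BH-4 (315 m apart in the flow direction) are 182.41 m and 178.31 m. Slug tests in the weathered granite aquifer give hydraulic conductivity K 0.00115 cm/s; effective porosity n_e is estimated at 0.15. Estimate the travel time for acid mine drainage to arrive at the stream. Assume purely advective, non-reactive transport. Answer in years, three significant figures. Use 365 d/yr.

Hydraulic gradient i = (182.41 − 178.31) / 315 = 4.10 / 315 = 0.01302
K = 0.00115 cm/s × 864 = 0.9936 m/d
Specific discharge q = 0.9936 × 0.01302 = 0.01293 m/d
v = Ki/n = 0.9936·0.01302/0.15 = 0.08622 m/d
L = 10.1 km = 10100 m
t = L / v = 10100 / 0.08622 = 117100 d
   = 117100 / 365 = 321 yr

321 years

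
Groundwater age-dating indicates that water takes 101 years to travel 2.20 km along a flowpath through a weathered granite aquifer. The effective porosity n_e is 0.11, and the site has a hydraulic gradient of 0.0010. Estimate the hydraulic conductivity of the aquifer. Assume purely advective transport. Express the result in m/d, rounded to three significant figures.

6.56 m/d

t = 101 years = 36870 d
L = 2.20 km = 2200 m
v = L / t = 2200 / 36870 = 0.05968 m/d
K = v · n / i = 0.05968 × 0.11 / 0.0010 = 6.56 m/d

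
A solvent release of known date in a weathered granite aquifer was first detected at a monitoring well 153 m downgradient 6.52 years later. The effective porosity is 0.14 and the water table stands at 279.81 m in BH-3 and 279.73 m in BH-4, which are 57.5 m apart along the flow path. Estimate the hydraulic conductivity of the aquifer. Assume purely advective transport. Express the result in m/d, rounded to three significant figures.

Hydraulic gradient i = (279.81 − 279.73) / 57.5 = 0.08 / 57.5 = 0.001391
t = 6.52 years = 2380 d
v = L / t = 153 / 2380 = 0.06429 m/d
K = v · n / i = 0.06429 × 0.14 / 0.001391 = 6.47 m/d

6.47 m/d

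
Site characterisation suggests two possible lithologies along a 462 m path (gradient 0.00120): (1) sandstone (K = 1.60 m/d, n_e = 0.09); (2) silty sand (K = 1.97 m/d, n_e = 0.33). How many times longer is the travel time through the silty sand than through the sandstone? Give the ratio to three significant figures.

Unit 1 (sandstone): v = 1.60×0.0012/0.09 = 0.02133 m/d, t = 462/0.02133 = 21660 d
Unit 2 (silty sand): v = 1.97×0.0012/0.33 = 0.007164 m/d, t = 462/0.007164 = 64490 d
t(silty sand) / t(sandstone) = 64490/21660 = 2.98

2.98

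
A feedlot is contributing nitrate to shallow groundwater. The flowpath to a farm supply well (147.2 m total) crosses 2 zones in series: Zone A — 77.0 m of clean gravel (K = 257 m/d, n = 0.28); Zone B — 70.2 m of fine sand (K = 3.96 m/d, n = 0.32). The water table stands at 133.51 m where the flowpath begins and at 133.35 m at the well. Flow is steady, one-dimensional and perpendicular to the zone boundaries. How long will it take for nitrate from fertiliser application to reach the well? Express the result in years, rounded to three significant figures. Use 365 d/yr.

13.6 years

Total head drop ΔH = 133.51 − 133.35 = 0.16 m
Steady 1-D flow in series ⇒ the Darcy flux q is identical in every zone and the zone head losses add (resistances L/K in series).
Σ(L/K) = 77.0/257 + 70.2/3.96 = 0.2996 + 17.73 = 18.03 d
q = ΔH / Σ(L/K) = 0.16 / 18.03 = 0.008876 m/d (same in every zone)
Zone A: v = q/n = 0.008876/0.28 = 0.03170 m/d → t_A = 77.0/0.03170 = 2429 d
Zone B: v = q/n = 0.008876/0.32 = 0.02774 m/d → t_B = 70.2/0.02774 = 2531 d
Total t = 2429 + 2531 = 4960 d
   = 4960 / 365 = 13.6 yr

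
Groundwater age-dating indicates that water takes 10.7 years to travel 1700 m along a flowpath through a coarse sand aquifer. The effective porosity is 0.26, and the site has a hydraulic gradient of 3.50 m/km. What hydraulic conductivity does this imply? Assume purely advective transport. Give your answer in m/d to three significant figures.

t = 10.7 years = 3905 d
v = L / t = 1700 / 3905 = 0.4353 m/d
K = v · n / i = 0.4353 × 0.26 / 0.0035 = 32.3 m/d

32.3 m/d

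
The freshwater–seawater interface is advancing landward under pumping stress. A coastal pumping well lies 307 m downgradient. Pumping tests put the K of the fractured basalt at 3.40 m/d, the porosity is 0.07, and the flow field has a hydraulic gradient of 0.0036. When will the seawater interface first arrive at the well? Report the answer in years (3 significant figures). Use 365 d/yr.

4.81 years

q = Ki = 3.40 × 0.0036 = 0.01224 m/d
v = Ki/n = 3.40·0.0036/0.07 = 0.1749 m/d
t = L / v = 307 / 0.1749 = 1756 d
   = 1756 / 365 = 4.81 yr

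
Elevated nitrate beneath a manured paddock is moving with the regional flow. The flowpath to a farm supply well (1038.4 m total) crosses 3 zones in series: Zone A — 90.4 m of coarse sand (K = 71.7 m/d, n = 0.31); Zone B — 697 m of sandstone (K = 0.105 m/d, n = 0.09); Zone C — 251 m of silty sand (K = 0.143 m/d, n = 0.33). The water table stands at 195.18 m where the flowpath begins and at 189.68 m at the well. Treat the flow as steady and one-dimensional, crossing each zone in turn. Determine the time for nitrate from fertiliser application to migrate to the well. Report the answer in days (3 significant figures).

265000 days

Total head drop ΔH = 195.18 − 189.68 = 5.50 m
Continuity: the same q passes through each zone, so ΔH = q·Σ(L_j/K_j) — the zones act as resistances in series.
Σ(L/K) = 90.4/71.7 + 697/0.105 + 251/0.143 = 1.261 + 6638 + 1755 = 8395 d
q = ΔH / Σ(L/K) = 5.50 / 8395 = 6.552e-4 m/d (same in every zone)
Zone A: v = q/n = 6.552e-4/0.31 = 0.002113 m/d → t_A = 90.4/0.002113 = 42770 d
Zone B: v = q/n = 6.552e-4/0.09 = 0.007280 m/d → t_B = 697/0.007280 = 95740 d
Zone C: v = q/n = 6.552e-4/0.33 = 0.001985 m/d → t_C = 251/0.001985 = 126400 d
Total t = 42770 + 95740 + 126400 = 264900 d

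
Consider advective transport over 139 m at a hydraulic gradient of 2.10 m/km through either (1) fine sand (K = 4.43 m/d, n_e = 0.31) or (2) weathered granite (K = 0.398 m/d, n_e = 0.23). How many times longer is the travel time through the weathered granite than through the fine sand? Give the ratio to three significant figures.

8.26

Unit 1 (fine sand): v = 4.43×0.0021/0.31 = 0.03001 m/d, t = 139/0.03001 = 4632 d
Unit 2 (weathered granite): v = 0.398×0.0021/0.23 = 0.003634 m/d, t = 139/0.003634 = 38250 d
t(weathered granite) / t(fine sand) = 38250/4632 = 8.26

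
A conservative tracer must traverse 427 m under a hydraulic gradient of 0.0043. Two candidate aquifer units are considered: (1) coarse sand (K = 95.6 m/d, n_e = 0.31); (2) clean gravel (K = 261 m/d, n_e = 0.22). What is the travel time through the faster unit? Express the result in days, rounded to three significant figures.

83.7 days

Unit 1 (coarse sand): v = 95.6×0.0043/0.31 = 1.326 m/d, t = 427/1.326 = 322.0 d
Unit 2 (clean gravel): v = 261×0.0043/0.22 = 5.101 m/d, t = 427/5.101 = 83.70 d
Faster unit: t = 83.7 d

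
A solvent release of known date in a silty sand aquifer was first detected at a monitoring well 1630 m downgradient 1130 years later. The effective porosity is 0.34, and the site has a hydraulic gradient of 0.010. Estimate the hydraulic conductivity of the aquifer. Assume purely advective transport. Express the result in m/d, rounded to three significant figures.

0.134 m/d

t = 1130 years = 412500 d
v = L / t = 1630 / 412500 = 0.003952 m/d
K = v · n / i = 0.003952 × 0.34 / 0.010 = 0.134 m/d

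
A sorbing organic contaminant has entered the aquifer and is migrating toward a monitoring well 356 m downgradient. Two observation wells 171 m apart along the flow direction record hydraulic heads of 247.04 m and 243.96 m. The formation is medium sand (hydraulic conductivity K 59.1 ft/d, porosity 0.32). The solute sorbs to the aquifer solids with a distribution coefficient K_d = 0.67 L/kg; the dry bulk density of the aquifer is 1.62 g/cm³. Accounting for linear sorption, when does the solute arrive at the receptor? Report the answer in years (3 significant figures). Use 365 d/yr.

4.22 years

Hydraulic gradient i = (247.04 − 243.96) / 171 = 3.08 / 171 = 0.01801
K = 59.1 ft/d × 0.3048 = 18.01 m/d
q = Ki = 18.01 × 0.01801 = 0.3245 m/d
v_s = q/n_e = 0.3245/0.32 = 1.014 m/d
Retardation R = 1 + ρ_b·K_d/n = 1 + 1.62×0.67/0.32 = 4.392
Contaminant velocity v_c = v/R = 1.014/4.392 = 0.2309 m/d
t = L/v_c = 356/0.2309 = 1542 d
   = 1542/365 = 4.22 yr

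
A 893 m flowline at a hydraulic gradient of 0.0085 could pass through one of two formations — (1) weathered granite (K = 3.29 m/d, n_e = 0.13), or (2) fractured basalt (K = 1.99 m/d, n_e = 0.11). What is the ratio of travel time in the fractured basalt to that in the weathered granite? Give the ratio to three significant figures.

1.40

Unit 1 (weathered granite): v = 3.29×0.0085/0.13 = 0.2151 m/d, t = 893/0.2151 = 4151 d
Unit 2 (fractured basalt): v = 1.99×0.0085/0.11 = 0.1538 m/d, t = 893/0.1538 = 5807 d
t(fractured basalt) / t(weathered granite) = 5807/4151 = 1.40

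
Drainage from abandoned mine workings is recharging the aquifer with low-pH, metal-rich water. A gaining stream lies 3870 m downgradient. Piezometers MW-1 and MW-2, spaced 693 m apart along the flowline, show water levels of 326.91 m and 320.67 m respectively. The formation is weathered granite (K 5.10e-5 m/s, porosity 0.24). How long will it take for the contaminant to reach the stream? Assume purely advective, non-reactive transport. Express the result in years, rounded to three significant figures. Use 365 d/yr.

64.1 years

Hydraulic gradient i = (326.91 − 320.67) / 693 = 6.24 / 693 = 0.009004
K = 5.10e-5 m/s × 86400 s/d = 4.406 m/d
Darcy flux q = K·i = 4.406 × 0.009004 = 0.03968 m/d
v = Ki/n = 4.406·0.009004/0.24 = 0.1653 m/d
t = L / v = 3870 / 0.1653 = 23410 d
   = 23410 / 365 = 64.1 yr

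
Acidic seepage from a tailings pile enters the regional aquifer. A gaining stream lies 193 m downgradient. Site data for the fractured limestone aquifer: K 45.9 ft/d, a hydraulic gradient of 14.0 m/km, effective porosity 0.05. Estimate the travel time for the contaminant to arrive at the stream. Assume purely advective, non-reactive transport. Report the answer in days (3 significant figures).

K = 45.9 ft/d × 0.3048 = 13.99 m/d
Specific discharge q = 13.99 × 0.014 = 0.1959 m/d
Average linear velocity = 0.1959 / 0.05 = 3.917 m/d
t = L / v = 193 / 3.917 = 49.27 d

49.3 days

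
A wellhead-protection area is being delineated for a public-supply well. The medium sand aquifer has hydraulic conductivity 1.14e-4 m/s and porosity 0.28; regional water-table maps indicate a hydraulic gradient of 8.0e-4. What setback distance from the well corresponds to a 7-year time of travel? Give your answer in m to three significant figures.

K = 1.14e-4 m/s × 86400 s/d = 9.850 m/d
Specific discharge q = 9.850 × 8.0e-4 = 0.007880 m/d
v_s = q/n_e = 0.007880/0.28 = 0.02814 m/d
T = 7 yr × 365 = 2555 d
L = v × T = 0.02814 × 2555 = 71.90 m

71.9 m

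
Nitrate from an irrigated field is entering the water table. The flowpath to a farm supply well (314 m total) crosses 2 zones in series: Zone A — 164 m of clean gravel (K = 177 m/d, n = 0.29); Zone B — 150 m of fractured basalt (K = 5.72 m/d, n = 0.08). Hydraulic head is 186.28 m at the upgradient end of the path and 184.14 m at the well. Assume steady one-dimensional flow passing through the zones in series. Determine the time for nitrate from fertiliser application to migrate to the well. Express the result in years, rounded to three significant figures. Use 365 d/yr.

2.07 years

Total head drop ΔH = 186.28 − 184.14 = 2.14 m
Continuity: the same q passes through each zone, so ΔH = q·Σ(L_j/K_j) — the zones act as resistances in series.
Σ(L/K) = 164/177 + 150/5.72 = 0.9266 + 26.22 = 27.15 d
q = ΔH / Σ(L/K) = 2.14 / 27.15 = 0.07882 m/d (same in every zone)
Zone A: v = q/n = 0.07882/0.29 = 0.2718 m/d → t_A = 164/0.2718 = 603.4 d
Zone B: v = q/n = 0.07882/0.08 = 0.9853 m/d → t_B = 150/0.9853 = 152.2 d
Total t = 603.4 + 152.2 = 755.6 d
   = 755.6 / 365 = 2.07 yr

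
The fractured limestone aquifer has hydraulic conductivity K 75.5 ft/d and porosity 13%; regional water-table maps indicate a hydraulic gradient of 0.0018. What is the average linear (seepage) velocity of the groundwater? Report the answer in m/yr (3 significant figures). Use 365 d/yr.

116 m/yr

K = 75.5 ft/d × 0.3048 = 23.01 m/d
Specific discharge q = 23.01 × 0.0018 = 0.04142 m/d
v_s = q/n_e = 0.04142/0.13 = 0.3186 m/d
   = 0.3186 × 365 = 116 m/yr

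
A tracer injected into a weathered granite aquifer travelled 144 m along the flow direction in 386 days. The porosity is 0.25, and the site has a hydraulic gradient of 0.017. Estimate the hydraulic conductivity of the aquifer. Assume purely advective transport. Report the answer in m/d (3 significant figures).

v = L / t = 144 / 386 = 0.3731 m/d
K = v · n / i = 0.3731 × 0.25 / 0.017 = 5.49 m/d

5.49 m/d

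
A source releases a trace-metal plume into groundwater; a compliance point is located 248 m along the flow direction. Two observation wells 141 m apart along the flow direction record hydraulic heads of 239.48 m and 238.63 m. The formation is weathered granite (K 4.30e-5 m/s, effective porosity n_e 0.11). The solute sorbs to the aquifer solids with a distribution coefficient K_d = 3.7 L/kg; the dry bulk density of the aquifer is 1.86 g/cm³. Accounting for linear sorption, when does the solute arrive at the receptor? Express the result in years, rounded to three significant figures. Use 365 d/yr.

212 years

Hydraulic gradient i = (239.48 − 238.63) / 141 = 0.85 / 141 = 0.006028
K = 4.30e-5 m/s × 86400 s/d = 3.715 m/d
Specific discharge q = 3.715 × 0.006028 = 0.02240 m/d
Seepage velocity v = q / n = 0.02240 / 0.11 = 0.2036 m/d
Retardation R = 1 + ρ_b·K_d/n = 1 + 1.86×3.7/0.11 = 63.56
Contaminant velocity v_c = v/R = 0.2036/63.56 = 0.003203 m/d
t = L/v_c = 248/0.003203 = 77420 d
   = 77420/365 = 212 yr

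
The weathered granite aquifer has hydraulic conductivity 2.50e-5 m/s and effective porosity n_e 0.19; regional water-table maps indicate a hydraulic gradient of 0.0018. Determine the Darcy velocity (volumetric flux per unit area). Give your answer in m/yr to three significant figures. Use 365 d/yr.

1.42 m/yr

K = 2.50e-5 m/s × 86400 s/d = 2.160 m/d
Specific discharge q = 2.160 × 0.0018 = 0.003888 m/d
   = 0.003888 × 365 = 1.42 m/yr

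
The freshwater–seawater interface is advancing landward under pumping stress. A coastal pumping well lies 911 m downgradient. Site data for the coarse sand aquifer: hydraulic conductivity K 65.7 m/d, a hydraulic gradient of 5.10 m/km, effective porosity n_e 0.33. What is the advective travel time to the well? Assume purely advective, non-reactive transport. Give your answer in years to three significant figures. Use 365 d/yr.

q = Ki = 65.7 × 0.0051 = 0.3351 m/d
Average linear velocity = 0.3351 / 0.33 = 1.015 m/d
t = L / v = 911 / 1.015 = 897.2 d
   = 897.2 / 365 = 2.46 yr

2.46 years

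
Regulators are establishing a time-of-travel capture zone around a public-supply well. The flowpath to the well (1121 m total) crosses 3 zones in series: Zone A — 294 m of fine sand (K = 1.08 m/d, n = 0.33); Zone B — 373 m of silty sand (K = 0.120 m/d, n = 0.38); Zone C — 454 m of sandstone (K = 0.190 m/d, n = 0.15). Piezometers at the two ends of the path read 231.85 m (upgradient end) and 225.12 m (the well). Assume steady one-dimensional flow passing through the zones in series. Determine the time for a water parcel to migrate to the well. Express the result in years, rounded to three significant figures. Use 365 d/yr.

721 years

Total head drop ΔH = 231.85 − 225.12 = 6.73 m
Steady 1-D flow in series ⇒ the Darcy flux q is identical in every zone and the zone head losses add (resistances L/K in series).
Σ(L/K) = 294/1.08 + 373/0.120 + 454/0.190 = 272.2 + 3108 + 2389 = 5770 d
q = ΔH / Σ(L/K) = 6.73 / 5770 = 0.001166 m/d (same in every zone)
Zone A: v = q/n = 0.001166/0.33 = 0.003534 m/d → t_A = 294/0.003534 = 83180 d
Zone B: v = q/n = 0.001166/0.38 = 0.003069 m/d → t_B = 373/0.003069 = 121500 d
Zone C: v = q/n = 0.001166/0.15 = 0.007776 m/d → t_C = 454/0.007776 = 58390 d
Total t = 83180 + 121500 + 58390 = 263100 d
   = 263100 / 365 = 721 yr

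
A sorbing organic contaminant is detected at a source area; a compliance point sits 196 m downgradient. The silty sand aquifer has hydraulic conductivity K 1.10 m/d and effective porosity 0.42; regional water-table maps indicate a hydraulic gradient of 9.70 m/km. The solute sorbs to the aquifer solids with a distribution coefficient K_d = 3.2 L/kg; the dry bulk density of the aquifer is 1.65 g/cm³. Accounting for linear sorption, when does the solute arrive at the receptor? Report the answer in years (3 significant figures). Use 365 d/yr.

287 years

q = Ki = 1.10 × 0.0097 = 0.01067 m/d
v_s = q/n_e = 0.01067/0.42 = 0.02540 m/d
Retardation R = 1 + ρ_b·K_d/n = 1 + 1.65×3.2/0.42 = 13.57
Contaminant velocity v_c = v/R = 0.02540/13.57 = 0.001872 m/d
t = L/v_c = 196/0.001872 = 104700 d
   = 104700/365 = 287 yr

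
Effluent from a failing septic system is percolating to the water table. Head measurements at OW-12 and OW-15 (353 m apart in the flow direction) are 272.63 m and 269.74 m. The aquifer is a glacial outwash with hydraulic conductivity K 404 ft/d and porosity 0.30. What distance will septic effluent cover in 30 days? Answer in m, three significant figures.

101 m

Hydraulic gradient i = (272.63 − 269.74) / 353 = 2.89 / 353 = 0.008187
K = 404 ft/d × 0.3048 = 123.1 m/d
q = Ki = 123.1 × 0.008187 = 1.008 m/d
Seepage velocity v = q / n = 1.008 / 0.30 = 3.360 m/d
L = v × T = 3.360 × 30 = 100.8 m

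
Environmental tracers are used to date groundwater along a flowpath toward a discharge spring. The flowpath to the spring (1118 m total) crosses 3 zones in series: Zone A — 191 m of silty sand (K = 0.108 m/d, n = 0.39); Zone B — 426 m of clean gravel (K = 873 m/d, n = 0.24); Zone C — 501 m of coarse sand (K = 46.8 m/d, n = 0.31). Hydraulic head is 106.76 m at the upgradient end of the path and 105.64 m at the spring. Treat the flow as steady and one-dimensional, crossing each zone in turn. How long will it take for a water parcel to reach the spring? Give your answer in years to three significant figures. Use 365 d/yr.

1450 years

Total head drop ΔH = 106.76 − 105.64 = 1.12 m
Steady 1-D flow in series ⇒ the Darcy flux q is identical in every zone and the zone head losses add (resistances L/K in series).
Σ(L/K) = 191/0.108 + 426/873 + 501/46.8 = 1769 + 0.4880 + 10.71 = 1780 d
q = ΔH / Σ(L/K) = 1.12 / 1780 = 6.293e-4 m/d (same in every zone)
Zone A: v = q/n = 6.293e-4/0.39 = 0.001614 m/d → t_A = 191/0.001614 = 118400 d
Zone B: v = q/n = 6.293e-4/0.24 = 0.002622 m/d → t_B = 426/0.002622 = 162500 d
Zone C: v = q/n = 6.293e-4/0.31 = 0.002030 m/d → t_C = 501/0.002030 = 246800 d
Total t = 118400 + 162500 + 246800 = 527600 d
   = 527600 / 365 = 1450 yr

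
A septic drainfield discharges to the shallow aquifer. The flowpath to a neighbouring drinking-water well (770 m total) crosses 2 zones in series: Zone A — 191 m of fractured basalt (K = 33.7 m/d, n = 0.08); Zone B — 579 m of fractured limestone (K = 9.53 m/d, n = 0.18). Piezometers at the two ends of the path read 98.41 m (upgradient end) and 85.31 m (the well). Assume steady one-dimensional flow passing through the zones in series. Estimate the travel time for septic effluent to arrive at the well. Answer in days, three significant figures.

606 days

Total head drop ΔH = 98.41 − 85.31 = 13.10 m
Continuity: the same q passes through each zone, so ΔH = q·Σ(L_j/K_j) — the zones act as resistances in series.
Σ(L/K) = 191/33.7 + 579/9.53 = 5.668 + 60.76 = 66.42 d
q = ΔH / Σ(L/K) = 13.10 / 66.42 = 0.1972 m/d (same in every zone)
Zone A: v = q/n = 0.1972/0.08 = 2.465 m/d → t_A = 191/2.465 = 77.48 d
Zone B: v = q/n = 0.1972/0.18 = 1.096 m/d → t_B = 579/1.096 = 528.4 d
Total t = 77.48 + 528.4 = 605.9 d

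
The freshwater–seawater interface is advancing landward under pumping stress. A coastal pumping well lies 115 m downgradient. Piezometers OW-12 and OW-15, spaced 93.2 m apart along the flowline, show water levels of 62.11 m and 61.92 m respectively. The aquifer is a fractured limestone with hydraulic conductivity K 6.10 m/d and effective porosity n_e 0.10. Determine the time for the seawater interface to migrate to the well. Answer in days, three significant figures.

925 days

Hydraulic gradient i = (62.11 − 61.92) / 93.2 = 0.19 / 93.2 = 0.002039
Specific discharge q = 6.10 × 0.002039 = 0.01244 m/d
Seepage velocity v = q / n = 0.01244 / 0.10 = 0.1244 m/d
t = L / v = 115 / 0.1244 = 924.8 d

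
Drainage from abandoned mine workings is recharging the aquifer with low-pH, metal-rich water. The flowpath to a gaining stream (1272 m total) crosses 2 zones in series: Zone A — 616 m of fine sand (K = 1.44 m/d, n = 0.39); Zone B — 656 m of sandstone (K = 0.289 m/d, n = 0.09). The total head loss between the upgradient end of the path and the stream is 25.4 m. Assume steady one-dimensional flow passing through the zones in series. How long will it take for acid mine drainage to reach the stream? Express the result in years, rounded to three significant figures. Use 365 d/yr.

87.1 years

Continuity: the same q passes through each zone, so ΔH = q·Σ(L_j/K_j) — the zones act as resistances in series.
Σ(L/K) = 616/1.44 + 656/0.289 = 427.8 + 2270 = 2698 d
q = ΔH / Σ(L/K) = 25.4 / 2698 = 0.009416 m/d (same in every zone)
Zone A: v = q/n = 0.009416/0.39 = 0.02414 m/d → t_A = 616/0.02414 = 25520 d
Zone B: v = q/n = 0.009416/0.09 = 0.1046 m/d → t_B = 656/0.1046 = 6270 d
Total t = 25520 + 6270 = 31790 d
   = 31790 / 365 = 87.1 yr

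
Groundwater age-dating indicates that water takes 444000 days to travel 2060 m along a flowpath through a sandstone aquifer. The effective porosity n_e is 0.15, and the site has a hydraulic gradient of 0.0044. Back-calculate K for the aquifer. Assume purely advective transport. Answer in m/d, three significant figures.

0.158 m/d

v = L / t = 2060 / 444000 = 0.004640 m/d
K = v · n / i = 0.004640 × 0.15 / 0.0044 = 0.158 m/d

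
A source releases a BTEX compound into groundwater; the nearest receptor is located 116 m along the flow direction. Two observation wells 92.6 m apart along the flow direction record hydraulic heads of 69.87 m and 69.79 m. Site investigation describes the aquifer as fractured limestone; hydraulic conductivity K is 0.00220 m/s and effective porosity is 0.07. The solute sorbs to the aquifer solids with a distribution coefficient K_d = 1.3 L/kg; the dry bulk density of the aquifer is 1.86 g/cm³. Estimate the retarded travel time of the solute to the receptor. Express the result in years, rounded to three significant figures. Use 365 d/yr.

Hydraulic gradient i = (69.87 − 69.79) / 92.6 = 0.08 / 92.6 = 8.639e-4
K = 0.00220 m/s × 86400 s/d = 190.1 m/d
Specific discharge q = 190.1 × 8.639e-4 = 0.1642 m/d
Average linear velocity = 0.1642 / 0.07 = 2.346 m/d
Retardation R = 1 + ρ_b·K_d/n = 1 + 1.86×1.3/0.07 = 35.54
Contaminant velocity v_c = v/R = 2.346/35.54 = 0.06600 m/d
t = L/v_c = 116/0.06600 = 1757 d
   = 1757/365 = 4.82 yr

4.82 years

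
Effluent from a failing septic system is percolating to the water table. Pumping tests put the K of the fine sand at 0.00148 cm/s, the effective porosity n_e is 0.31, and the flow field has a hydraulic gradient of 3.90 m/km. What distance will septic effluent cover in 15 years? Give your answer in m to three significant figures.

K = 0.00148 cm/s × 864 = 1.279 m/d
Darcy flux q = K·i = 1.279 × 0.0039 = 0.004987 m/d
v = Ki/n = 1.279·0.0039/0.31 = 0.01609 m/d
T = 15 yr × 365 = 5475 d
L = v × T = 0.01609 × 5475 = 88.08 m

88.1 m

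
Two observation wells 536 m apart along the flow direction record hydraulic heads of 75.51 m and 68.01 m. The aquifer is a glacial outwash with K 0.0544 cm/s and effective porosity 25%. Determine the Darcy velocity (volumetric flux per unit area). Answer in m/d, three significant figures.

0.658 m/d

Hydraulic gradient i = (75.51 − 68.01) / 536 = 7.50 / 536 = 0.01399
K = 0.0544 cm/s × 864 = 47.00 m/d
Specific discharge q = 47.00 × 0.01399 = 0.6577 m/d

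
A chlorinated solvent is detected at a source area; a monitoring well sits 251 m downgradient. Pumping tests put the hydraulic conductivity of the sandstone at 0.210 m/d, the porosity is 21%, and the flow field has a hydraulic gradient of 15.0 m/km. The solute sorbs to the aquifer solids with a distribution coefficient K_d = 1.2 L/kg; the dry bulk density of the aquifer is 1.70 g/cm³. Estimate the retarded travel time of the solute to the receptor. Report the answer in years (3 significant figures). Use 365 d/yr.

491 years

Darcy flux q = K·i = 0.210 × 0.015 = 0.003150 m/d
Seepage velocity v = q / n = 0.003150 / 0.21 = 0.01500 m/d
Retardation R = 1 + ρ_b·K_d/n = 1 + 1.70×1.2/0.21 = 10.71
Contaminant velocity v_c = v/R = 0.01500/10.71 = 0.001400 m/d
t = L/v_c = 251/0.001400 = 179300 d
   = 179300/365 = 491 yr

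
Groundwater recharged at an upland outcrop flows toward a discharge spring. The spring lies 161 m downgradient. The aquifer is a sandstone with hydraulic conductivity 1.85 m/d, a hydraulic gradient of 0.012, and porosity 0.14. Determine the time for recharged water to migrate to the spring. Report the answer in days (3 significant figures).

1020 days

Specific discharge q = 1.85 × 0.012 = 0.02220 m/d
Average linear velocity = 0.02220 / 0.14 = 0.1586 m/d
t = L / v = 161 / 0.1586 = 1015 d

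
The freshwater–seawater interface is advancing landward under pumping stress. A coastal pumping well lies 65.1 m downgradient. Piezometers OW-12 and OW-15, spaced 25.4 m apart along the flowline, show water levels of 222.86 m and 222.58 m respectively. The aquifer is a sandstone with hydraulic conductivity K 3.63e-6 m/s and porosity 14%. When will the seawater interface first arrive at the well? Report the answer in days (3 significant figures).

Hydraulic gradient i = (222.86 − 222.58) / 25.4 = 0.28 / 25.4 = 0.01102
K = 3.63e-6 m/s × 86400 s/d = 0.3136 m/d
Darcy flux q = K·i = 0.3136 × 0.01102 = 0.003457 m/d
v_s = q/n_e = 0.003457/0.14 = 0.02470 m/d
t = L / v = 65.1 / 0.02470 = 2636 d

2640 days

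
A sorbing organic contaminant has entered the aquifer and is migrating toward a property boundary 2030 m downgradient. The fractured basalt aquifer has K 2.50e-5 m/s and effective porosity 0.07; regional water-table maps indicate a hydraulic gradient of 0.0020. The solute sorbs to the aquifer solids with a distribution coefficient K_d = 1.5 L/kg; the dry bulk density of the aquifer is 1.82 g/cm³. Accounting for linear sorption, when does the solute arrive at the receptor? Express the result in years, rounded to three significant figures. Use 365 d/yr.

3600 years

K = 2.50e-5 m/s × 86400 s/d = 2.160 m/d
Specific discharge q = 2.160 × 0.0020 = 0.004320 m/d
Seepage velocity v = q / n = 0.004320 / 0.07 = 0.06171 m/d
Retardation R = 1 + ρ_b·K_d/n = 1 + 1.82×1.5/0.07 = 40.00
Contaminant velocity v_c = v/R = 0.06171/40.00 = 0.001543 m/d
t = L/v_c = 2030/0.001543 = 1.316e6 d
   = 1.316e6/365 = 3600 yr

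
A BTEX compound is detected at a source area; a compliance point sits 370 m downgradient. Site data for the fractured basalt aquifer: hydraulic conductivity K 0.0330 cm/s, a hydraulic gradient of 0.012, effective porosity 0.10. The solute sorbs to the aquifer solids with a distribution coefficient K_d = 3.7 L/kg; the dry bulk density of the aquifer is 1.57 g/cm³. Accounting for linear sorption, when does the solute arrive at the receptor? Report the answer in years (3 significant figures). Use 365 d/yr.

17.5 years

K = 0.0330 cm/s × 864 = 28.51 m/d
Specific discharge q = 28.51 × 0.012 = 0.3421 m/d
v_s = q/n_e = 0.3421/0.10 = 3.421 m/d
Retardation R = 1 + ρ_b·K_d/n = 1 + 1.57×3.7/0.10 = 59.09
Contaminant velocity v_c = v/R = 3.421/59.09 = 0.05790 m/d
t = L/v_c = 370/0.05790 = 6390 d
   = 6390/365 = 17.5 yr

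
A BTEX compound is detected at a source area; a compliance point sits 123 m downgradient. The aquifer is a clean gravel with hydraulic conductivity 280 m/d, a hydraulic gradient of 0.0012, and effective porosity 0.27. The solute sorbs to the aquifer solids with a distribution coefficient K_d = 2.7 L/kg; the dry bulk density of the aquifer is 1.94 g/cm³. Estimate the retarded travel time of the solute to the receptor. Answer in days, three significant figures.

Darcy flux q = K·i = 280 × 0.0012 = 0.3360 m/d
Average linear velocity = 0.3360 / 0.27 = 1.244 m/d
Retardation R = 1 + ρ_b·K_d/n = 1 + 1.94×2.7/0.27 = 20.40
Contaminant velocity v_c = v/R = 1.244/20.40 = 0.06100 m/d
t = L/v_c = 123/0.06100 = 2016 d

2020 days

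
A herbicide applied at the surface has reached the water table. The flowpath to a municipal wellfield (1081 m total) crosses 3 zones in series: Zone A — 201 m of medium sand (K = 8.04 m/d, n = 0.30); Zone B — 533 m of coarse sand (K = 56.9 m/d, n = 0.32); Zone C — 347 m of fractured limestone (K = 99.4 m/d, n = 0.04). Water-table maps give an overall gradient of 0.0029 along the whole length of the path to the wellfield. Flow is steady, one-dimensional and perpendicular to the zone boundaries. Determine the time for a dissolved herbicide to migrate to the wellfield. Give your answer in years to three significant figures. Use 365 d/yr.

For zones in series the flux q is common to all zones; the equivalent conductivity is the harmonic (thickness-weighted) mean, K_eq = L_total / Σ(L_j/K_j).
Σ(L/K) = 201/8.04 + 533/56.9 + 347/99.4 = 25.00 + 9.367 + 3.491 = 37.86 d
K_eq = L_total / Σ(L/K) = 1081 / 37.86 = 28.55 m/d
q = K_eq · i = 28.55 × 0.0029 = 0.08281 m/d (same in every zone)
Zone A: v = q/n = 0.08281/0.30 = 0.2760 m/d → t_A = 201/0.2760 = 728.2 d
Zone B: v = q/n = 0.08281/0.32 = 0.2588 m/d → t_B = 533/0.2588 = 2060 d
Zone C: v = q/n = 0.08281/0.04 = 2.070 m/d → t_C = 347/2.070 = 167.6 d
Total t = 728.2 + 2060 + 167.6 = 2956 d
   = 2956 / 365 = 8.10 yr

8.10 years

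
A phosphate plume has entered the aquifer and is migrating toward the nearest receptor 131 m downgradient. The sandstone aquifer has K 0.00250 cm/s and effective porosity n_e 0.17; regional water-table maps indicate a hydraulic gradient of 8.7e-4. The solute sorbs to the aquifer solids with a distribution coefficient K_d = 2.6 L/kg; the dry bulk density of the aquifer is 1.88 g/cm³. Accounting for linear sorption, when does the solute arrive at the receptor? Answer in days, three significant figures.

353000 days

K = 0.00250 cm/s × 864 = 2.160 m/d
Specific discharge q = 2.160 × 8.7e-4 = 0.001879 m/d
Seepage velocity v = q / n = 0.001879 / 0.17 = 0.01105 m/d
Retardation R = 1 + ρ_b·K_d/n = 1 + 1.88×2.6/0.17 = 29.75
Contaminant velocity v_c = v/R = 0.01105/29.75 = 3.715e-4 m/d
t = L/v_c = 131/3.715e-4 = 352600 d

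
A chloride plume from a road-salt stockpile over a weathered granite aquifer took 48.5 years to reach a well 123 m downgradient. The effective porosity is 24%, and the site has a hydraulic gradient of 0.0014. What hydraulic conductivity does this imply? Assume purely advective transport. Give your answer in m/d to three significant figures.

t = 48.5 years = 17700 d
v = L / t = 123 / 17700 = 0.006948 m/d
K = v · n / i = 0.006948 × 0.24 / 0.0014 = 1.19 m/d

1.19 m/d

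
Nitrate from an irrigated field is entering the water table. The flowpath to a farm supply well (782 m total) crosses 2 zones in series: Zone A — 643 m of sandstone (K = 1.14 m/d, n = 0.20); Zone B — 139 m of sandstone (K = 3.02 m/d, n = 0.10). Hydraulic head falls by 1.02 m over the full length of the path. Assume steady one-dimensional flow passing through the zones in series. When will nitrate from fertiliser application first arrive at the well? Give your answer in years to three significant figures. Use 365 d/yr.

Continuity: the same q passes through each zone, so ΔH = q·Σ(L_j/K_j) — the zones act as resistances in series.
Σ(L/K) = 643/1.14 + 139/3.02 = 564.0 + 46.03 = 610.1 d
q = ΔH / Σ(L/K) = 1.02 / 610.1 = 0.001672 m/d (same in every zone)
Zone A: v = q/n = 0.001672/0.20 = 0.008360 m/d → t_A = 643/0.008360 = 76920 d
Zone B: v = q/n = 0.001672/0.10 = 0.01672 m/d → t_B = 139/0.01672 = 8314 d
Total t = 76920 + 8314 = 85230 d
   = 85230 / 365 = 234 yr

234 years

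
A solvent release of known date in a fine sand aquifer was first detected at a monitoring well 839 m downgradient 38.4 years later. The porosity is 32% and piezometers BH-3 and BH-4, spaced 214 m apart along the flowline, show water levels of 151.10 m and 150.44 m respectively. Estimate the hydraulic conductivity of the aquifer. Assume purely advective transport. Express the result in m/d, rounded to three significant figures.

Hydraulic gradient i = (151.10 − 150.44) / 214 = 0.66 / 214 = 0.003084
t = 38.4 years = 14020 d
v = L / t = 839 / 14020 = 0.05986 m/d
K = v · n / i = 0.05986 × 0.32 / 0.003084 = 6.21 m/d

6.21 m/d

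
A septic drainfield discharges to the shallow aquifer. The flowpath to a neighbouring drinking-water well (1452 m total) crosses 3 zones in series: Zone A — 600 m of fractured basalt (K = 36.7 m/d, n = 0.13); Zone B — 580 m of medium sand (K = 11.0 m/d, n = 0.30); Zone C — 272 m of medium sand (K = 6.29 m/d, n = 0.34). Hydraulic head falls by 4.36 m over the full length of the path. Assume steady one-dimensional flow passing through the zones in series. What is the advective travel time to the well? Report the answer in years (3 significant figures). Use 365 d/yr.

Continuity: the same q passes through each zone, so ΔH = q·Σ(L_j/K_j) — the zones act as resistances in series.
Σ(L/K) = 600/36.7 + 580/11.0 + 272/6.29 = 16.35 + 52.73 + 43.24 = 112.3 d
q = ΔH / Σ(L/K) = 4.36 / 112.3 = 0.03882 m/d (same in every zone)
Zone A: v = q/n = 0.03882/0.13 = 0.2986 m/d → t_A = 600/0.2986 = 2009 d
Zone B: v = q/n = 0.03882/0.30 = 0.1294 m/d → t_B = 580/0.1294 = 4482 d
Zone C: v = q/n = 0.03882/0.34 = 0.1142 m/d → t_C = 272/0.1142 = 2382 d
Total t = 2009 + 4482 + 2382 = 8874 d
   = 8874 / 365 = 24.3 yr

24.3 years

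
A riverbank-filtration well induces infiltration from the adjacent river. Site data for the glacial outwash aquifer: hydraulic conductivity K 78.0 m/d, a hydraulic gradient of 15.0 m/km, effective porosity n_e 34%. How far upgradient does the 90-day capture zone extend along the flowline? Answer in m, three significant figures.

310 m

q = Ki = 78.0 × 0.015 = 1.170 m/d
v_s = q/n_e = 1.170/0.34 = 3.441 m/d
L = v × T = 3.441 × 90 = 309.7 m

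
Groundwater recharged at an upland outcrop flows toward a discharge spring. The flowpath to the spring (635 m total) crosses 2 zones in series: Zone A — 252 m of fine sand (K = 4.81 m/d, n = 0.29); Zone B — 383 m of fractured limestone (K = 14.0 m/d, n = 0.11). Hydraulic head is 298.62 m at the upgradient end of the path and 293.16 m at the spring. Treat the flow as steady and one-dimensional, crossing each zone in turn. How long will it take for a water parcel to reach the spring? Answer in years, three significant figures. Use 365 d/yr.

4.61 years

Total head drop ΔH = 298.62 − 293.16 = 5.46 m
Continuity: the same q passes through each zone, so ΔH = q·Σ(L_j/K_j) — the zones act as resistances in series.
Σ(L/K) = 252/4.81 + 383/14.0 = 52.39 + 27.36 = 79.75 d
q = ΔH / Σ(L/K) = 5.46 / 79.75 = 0.06847 m/d (same in every zone)
Zone A: v = q/n = 0.06847/0.29 = 0.2361 m/d → t_A = 252/0.2361 = 1067 d
Zone B: v = q/n = 0.06847/0.11 = 0.6224 m/d → t_B = 383/0.6224 = 615.3 d
Total t = 1067 + 615.3 = 1683 d
   = 1683 / 365 = 4.61 yr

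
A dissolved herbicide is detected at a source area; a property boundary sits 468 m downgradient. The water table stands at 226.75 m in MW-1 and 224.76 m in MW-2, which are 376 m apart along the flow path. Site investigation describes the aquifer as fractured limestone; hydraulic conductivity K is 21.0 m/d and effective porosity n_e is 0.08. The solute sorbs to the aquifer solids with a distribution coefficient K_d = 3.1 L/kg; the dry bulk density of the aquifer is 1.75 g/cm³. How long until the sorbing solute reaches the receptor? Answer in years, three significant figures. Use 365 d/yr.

63.5 years

Hydraulic gradient i = (226.75 − 224.76) / 376 = 1.99 / 376 = 0.005293
Specific discharge q = 21.0 × 0.005293 = 0.1111 m/d
v_s = q/n_e = 0.1111/0.08 = 1.389 m/d
Retardation R = 1 + ρ_b·K_d/n = 1 + 1.75×3.1/0.08 = 68.81
Contaminant velocity v_c = v/R = 1.389/68.81 = 0.02019 m/d
t = L/v_c = 468/0.02019 = 23180 d
   = 23180/365 = 63.5 yr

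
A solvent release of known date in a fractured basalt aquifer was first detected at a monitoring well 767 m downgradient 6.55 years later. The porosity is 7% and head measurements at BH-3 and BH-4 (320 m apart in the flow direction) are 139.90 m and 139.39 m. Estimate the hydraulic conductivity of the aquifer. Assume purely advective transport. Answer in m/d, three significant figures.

Hydraulic gradient i = (139.90 − 139.39) / 320 = 0.51 / 320 = 0.001594
t = 6.55 years = 2391 d
v = L / t = 767 / 2391 = 0.3208 m/d
K = v · n / i = 0.3208 × 0.07 / 0.001594 = 14.1 m/d

14.1 m/d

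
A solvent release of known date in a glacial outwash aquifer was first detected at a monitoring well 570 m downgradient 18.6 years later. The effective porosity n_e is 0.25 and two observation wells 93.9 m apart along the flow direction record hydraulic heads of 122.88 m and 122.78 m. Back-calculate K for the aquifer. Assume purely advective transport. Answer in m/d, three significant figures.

19.7 m/d

Hydraulic gradient i = (122.88 − 122.78) / 93.9 = 0.10 / 93.9 = 0.001065
t = 18.6 years = 6789 d
v = L / t = 570 / 6789 = 0.08396 m/d
K = v · n / i = 0.08396 × 0.25 / 0.001065 = 19.7 m/d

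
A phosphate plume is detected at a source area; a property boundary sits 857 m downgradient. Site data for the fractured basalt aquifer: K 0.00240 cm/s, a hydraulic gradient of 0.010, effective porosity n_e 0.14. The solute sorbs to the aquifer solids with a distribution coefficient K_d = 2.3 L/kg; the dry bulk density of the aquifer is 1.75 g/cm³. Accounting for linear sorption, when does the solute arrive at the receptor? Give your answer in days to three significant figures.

K = 0.00240 cm/s × 864 = 2.074 m/d
q = Ki = 2.074 × 0.010 = 0.02074 m/d
Average linear velocity = 0.02074 / 0.14 = 0.1481 m/d
Retardation R = 1 + ρ_b·K_d/n = 1 + 1.75×2.3/0.14 = 29.75
Contaminant velocity v_c = v/R = 0.1481/29.75 = 0.004979 m/d
t = L/v_c = 857/0.004979 = 172100 d

172000 days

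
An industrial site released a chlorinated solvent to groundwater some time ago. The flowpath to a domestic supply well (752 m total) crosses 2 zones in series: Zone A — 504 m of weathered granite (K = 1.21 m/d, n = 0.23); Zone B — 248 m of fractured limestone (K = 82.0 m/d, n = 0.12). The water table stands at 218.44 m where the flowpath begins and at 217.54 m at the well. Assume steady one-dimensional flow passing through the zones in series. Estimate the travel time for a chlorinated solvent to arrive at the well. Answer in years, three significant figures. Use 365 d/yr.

Total head drop ΔH = 218.44 − 217.54 = 0.90 m
Steady 1-D flow in series ⇒ the Darcy flux q is identical in every zone and the zone head losses add (resistances L/K in series).
Σ(L/K) = 504/1.21 + 248/82.0 = 416.5 + 3.024 = 419.6 d
q = ΔH / Σ(L/K) = 0.90 / 419.6 = 0.002145 m/d (same in every zone)
Zone A: v = q/n = 0.002145/0.23 = 0.009327 m/d → t_A = 504/0.009327 = 54040 d
Zone B: v = q/n = 0.002145/0.12 = 0.01788 m/d → t_B = 248/0.01788 = 13870 d
Total t = 54040 + 13870 = 67910 d
   = 67910 / 365 = 186 yr

186 years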